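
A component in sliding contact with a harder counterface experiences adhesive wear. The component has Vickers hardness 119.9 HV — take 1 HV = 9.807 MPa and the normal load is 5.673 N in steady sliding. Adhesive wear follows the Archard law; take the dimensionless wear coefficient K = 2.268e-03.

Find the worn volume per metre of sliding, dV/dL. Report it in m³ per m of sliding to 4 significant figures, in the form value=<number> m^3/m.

value=1.094e-11 m^3/m

Intermediates are shown rounded. Each operation runs at exact precision; rounded just once: 4 significant figures.
Convert: Hardness H = 119.9 HV × 9.807 MPa/HV = 1176 MPa = 1.176e+09 Pa.
Collected in SI base units: W = 5.673 N, H = 1.176e+09 Pa, K = 2.268e-03.
Rate of wear dV/dL = K·W/H, per unit distance: 2.268e-03 · 5.673 / 1.176e+09 = 1.094e-11 m³/m.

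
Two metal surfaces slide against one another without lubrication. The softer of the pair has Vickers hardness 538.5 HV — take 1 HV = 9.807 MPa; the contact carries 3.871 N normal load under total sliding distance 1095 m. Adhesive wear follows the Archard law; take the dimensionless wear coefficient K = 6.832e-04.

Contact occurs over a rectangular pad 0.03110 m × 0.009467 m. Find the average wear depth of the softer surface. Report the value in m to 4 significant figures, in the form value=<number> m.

The intermediates are shown rounded — every step carries full precision, and one final rounding, at four significant digits.
Convert: Hardness H = 538.5 HV × 9.807 MPa/HV = 5281 MPa = 5.281e+09 Pa.
Convert: Contact area A = 0.03110 m × 0.009467 m = 2.944e-04 m².
In SI base units: W = 3.871 N, H = 5.281e+09 Pa, K = 6.832e-04.
Apply Archard: V = K·W·L/H = 6.832e-04 · 3.871 · 1095 / 5.281e+09 = 5.484e-10 m³.
Mean depth h = V/A = 5.484e-10 / 2.944e-04 = 1.862e-06 m.

value=1.862e-06 m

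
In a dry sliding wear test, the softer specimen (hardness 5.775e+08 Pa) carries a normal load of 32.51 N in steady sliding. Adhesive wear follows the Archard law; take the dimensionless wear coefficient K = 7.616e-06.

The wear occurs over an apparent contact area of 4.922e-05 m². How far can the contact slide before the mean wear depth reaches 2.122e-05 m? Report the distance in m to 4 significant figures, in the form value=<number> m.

Intermediate values are printed rounded; all arithmetic runs at full float precision — rounded once at the end to 4 significant digits.
Restated in SI base units: W = 32.51 N, H = 5.775e+08 Pa, K = 7.616e-06.
At the depth limit, V_lim = h_lim·A = 2.122e-05 · 4.922e-05 = 1.044e-09 m³.
So the life L = V_lim·H/(K·W) = 1.044e-09 · 5.775e+08 / (7.616e-06 · 32.51) = 2436 m.

value=2436 m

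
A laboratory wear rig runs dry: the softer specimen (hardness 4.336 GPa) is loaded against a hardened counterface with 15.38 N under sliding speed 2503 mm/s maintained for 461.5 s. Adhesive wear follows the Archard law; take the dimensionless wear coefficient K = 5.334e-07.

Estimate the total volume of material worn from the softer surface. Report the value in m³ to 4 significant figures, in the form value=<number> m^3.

Each operation holds full precision, and printed values are rounded — a lone final rounding, at 4 significant digits.
Sliding speed v = 2503 mm/s = 2.503 m/s. Distance covered L = v·t = 2.503 m/s × 461.5 s = 1155 m.
Hardness H = 4.336 GPa = 4.336e+09 Pa.
In SI base units: W = 15.38 N, H = 4.336e+09 Pa, K = 5.334e-07.
Wear volume V = K·W·L/H = 5.334e-07 · 15.38 · 1155 / 4.336e+09 = 2.186e-12 m³.

value=2.186e-12 m^3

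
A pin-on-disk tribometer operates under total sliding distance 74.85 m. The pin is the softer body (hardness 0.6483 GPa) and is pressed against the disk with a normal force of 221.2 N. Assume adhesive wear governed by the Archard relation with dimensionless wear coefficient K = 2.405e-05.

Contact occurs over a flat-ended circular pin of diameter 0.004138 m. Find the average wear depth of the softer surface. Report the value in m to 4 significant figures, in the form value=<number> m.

Intermediate values are shown rounded — all working math carries full precision, and one final rounding, at four significant digits.
Hardness H = 0.6483 GPa = 6.483e+08 Pa.
Contact area A = π·d²/4 = π·(0.004138 m)²/4 = 1.345e-05 m².
Working in SI base units: W = 221.2 N, H = 6.483e+08 Pa, K = 2.405e-05.
Archard relation: V = K·W·L/H = 2.405e-05 · 221.2 · 74.85 / 6.483e+08 = 6.142e-10 m³.
Mean wear depth h = V/A = 6.142e-10 / 1.345e-05 = 4.567e-05 m.

value=4.567e-05 m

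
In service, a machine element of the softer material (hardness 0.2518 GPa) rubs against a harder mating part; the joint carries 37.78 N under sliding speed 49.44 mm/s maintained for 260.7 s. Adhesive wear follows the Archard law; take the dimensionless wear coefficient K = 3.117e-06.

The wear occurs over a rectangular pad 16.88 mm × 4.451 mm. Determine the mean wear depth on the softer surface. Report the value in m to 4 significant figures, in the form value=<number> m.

value=8.023e-08 m

Intermediate values are shown rounded, and each operation holds full precision. Rounded just once to 4 significant figures.
Sliding speed v = 49.44 mm/s = 0.04944 m/s. Distance L = v·t = 0.04944 m/s × 260.7 s = 12.89 m.
Hardness H = 0.2518 GPa = 2.518e+08 Pa.
Pad sides 16.88 mm × 4.451 mm = 0.01688 m × 0.004451 m. Contact area A = 0.01688 m × 0.004451 m = 7.513e-05 m².
In SI base units: W = 37.78 N, H = 2.518e+08 Pa, K = 3.117e-06.
Worn volume V = K·W·L/H = 3.117e-06 · 37.78 · 12.89 / 2.518e+08 = 6.028e-12 m³.
Mean wear depth h = V/A = 6.028e-12 / 7.513e-05 = 8.023e-08 m.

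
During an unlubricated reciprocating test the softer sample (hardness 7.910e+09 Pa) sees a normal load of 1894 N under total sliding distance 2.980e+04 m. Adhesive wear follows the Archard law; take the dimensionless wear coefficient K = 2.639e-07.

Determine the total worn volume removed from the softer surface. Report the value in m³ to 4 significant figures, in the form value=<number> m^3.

The algebra keeps full float precision. Shown intermediates are rounded; one final rounding: 4 significant digits.
In SI base units: W = 1894 N, H = 7.910e+09 Pa, K = 2.639e-07.
Worn volume V = K·W·L/H = 2.639e-07 · 1894 · 2.980e+04 / 7.910e+09 = 1.883e-09 m³.

value=1.883e-09 m^3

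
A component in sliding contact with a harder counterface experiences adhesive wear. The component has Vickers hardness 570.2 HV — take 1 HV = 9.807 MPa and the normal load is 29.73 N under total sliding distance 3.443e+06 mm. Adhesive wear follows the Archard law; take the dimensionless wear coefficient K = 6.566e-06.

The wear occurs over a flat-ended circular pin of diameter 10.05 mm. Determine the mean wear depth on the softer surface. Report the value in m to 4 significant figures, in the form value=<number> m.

value=1.515e-06 m

All working math holds full precision, and intermediate values appear rounded, and rounded just once: four significant digits.
The distance L = 3.443e+06 mm = 3443 m.
Hardness H = 570.2 HV × 9.807 MPa/HV = 5592 MPa = 5.592e+09 Pa.
Pin diameter d = 10.05 mm = 0.01005 m. Contact area A = π·d²/4 = π·(0.01005 m)²/4 = 7.933e-05 m².
Working in SI base units: W = 29.73 N, H = 5.592e+09 Pa, K = 6.566e-06.
Worn volume V = K·W·L/H = 6.566e-06 · 29.73 · 3443 / 5.592e+09 = 1.202e-10 m³.
Depth of wear h = V/A = 1.202e-10 / 7.933e-05 = 1.515e-06 m.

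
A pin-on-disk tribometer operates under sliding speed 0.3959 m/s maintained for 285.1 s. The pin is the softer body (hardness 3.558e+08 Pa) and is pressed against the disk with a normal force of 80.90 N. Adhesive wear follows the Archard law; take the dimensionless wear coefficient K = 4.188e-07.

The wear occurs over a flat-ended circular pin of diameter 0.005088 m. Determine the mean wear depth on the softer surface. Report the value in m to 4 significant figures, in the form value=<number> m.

value=5.286e-07 m

Intermediate values are shown rounded; the algebra carries exact precision — rounded once at the end to 4 significant figures.
Convert: Total distance L = v·t = 0.3959 m/s × 285.1 s = 112.9 m.
Convert: Contact area A = π·d²/4 = π·(0.005088 m)²/4 = 2.033e-05 m².
Restated in SI base units: W = 80.90 N, H = 3.558e+08 Pa, K = 4.188e-07.
Archard volume V = K·W·L/H = 4.188e-07 · 80.90 · 112.9 / 3.558e+08 = 1.075e-11 m³.
Depth of wear h = V/A = 1.075e-11 / 2.033e-05 = 5.286e-07 m.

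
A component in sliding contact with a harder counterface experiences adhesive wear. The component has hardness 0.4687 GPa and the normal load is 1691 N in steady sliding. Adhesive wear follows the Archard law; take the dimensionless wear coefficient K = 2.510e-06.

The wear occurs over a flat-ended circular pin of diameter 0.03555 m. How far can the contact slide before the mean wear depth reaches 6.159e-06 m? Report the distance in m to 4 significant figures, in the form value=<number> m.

Intermediate values are displayed rounded, and all working math carries full float precision, and one last rounding: four significant digits.
Convert: Hardness H = 0.4687 GPa = 4.687e+08 Pa.
Convert: Contact area A = π·d²/4 = π·(0.03555 m)²/4 = 9.926e-04 m².
In SI base units: W = 1691 N, H = 4.687e+08 Pa, K = 2.510e-06.
Allowed volume V_lim = h_lim·A = 6.159e-06 · 9.926e-04 = 6.113e-09 m³.
Sliding life L = V_lim·H/(K·W) = 6.113e-09 · 4.687e+08 / (2.510e-06 · 1691) = 675.1 m.

value=675.1 m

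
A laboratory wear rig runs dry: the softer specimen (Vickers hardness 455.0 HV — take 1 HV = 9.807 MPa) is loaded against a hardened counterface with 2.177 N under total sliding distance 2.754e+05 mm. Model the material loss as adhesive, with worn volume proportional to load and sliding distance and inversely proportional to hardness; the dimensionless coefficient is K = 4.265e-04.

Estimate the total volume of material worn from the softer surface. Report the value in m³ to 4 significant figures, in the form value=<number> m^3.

Intermediates are shown rounded. All working math keeps full precision; one final rounding: 4 significant digits.
Distance covered L = 2.754e+05 mm = 275.4 m.
Hardness H = 455.0 HV × 9.807 MPa/HV = 4462 MPa = 4.462e+09 Pa.
Restated in SI base units: W = 2.177 N, H = 4.462e+09 Pa, K = 4.265e-04.
Archard volume V = K·W·L/H = 4.265e-04 · 2.177 · 275.4 / 4.462e+09 = 5.731e-11 m³.

value=5.731e-11 m^3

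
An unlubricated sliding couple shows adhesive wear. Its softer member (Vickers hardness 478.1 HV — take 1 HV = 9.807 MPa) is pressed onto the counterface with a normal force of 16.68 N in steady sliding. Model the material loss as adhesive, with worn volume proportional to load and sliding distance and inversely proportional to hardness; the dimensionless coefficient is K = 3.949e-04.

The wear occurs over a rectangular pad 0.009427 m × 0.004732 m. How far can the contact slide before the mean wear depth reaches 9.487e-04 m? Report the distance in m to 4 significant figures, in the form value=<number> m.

value=3.012e+04 m

All arithmetic maintains full float precision — intermediates are shown rounded, and one last rounding, at 4 significant figures.
Hardness H = 478.1 HV × 9.807 MPa/HV = 4689 MPa = 4.689e+09 Pa.
Contact area A = 0.009427 m × 0.004732 m = 4.461e-05 m².
Collected in SI base units: W = 16.68 N, H = 4.689e+09 Pa, K = 3.949e-04.
Wearable volume V_lim = h_lim·A = 9.487e-04 · 4.461e-05 = 4.232e-08 m³.
Thus life L = V_lim·H/(K·W) = 4.232e-08 · 4.689e+09 / (3.949e-04 · 16.68) = 3.012e+04 m.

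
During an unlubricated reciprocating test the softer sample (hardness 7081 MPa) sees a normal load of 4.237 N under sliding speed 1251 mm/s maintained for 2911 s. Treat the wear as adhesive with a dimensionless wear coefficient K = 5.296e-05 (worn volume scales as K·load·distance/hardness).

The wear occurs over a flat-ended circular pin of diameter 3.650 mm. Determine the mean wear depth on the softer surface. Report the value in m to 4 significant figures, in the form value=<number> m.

value=1.103e-05 m

Every step holds full precision; displayed values are rounded. Rounded just once, at four significant digits.
Convert: Sliding speed v = 1251 mm/s = 1.251 m/s. Distance covered L = v·t = 1.251 m/s × 2911 s = 3642 m.
Convert: Hardness H = 7081 MPa = 7.081e+09 Pa.
Convert: Pin diameter d = 3.650 mm = 0.003650 m. Contact area A = π·d²/4 = π·(0.003650 m)²/4 = 1.046e-05 m².
In SI base units, W = 4.237 N, H = 7.081e+09 Pa, K = 5.296e-05.
Apply Archard: V = K·W·L/H = 5.296e-05 · 4.237 · 3642 / 7.081e+09 = 1.154e-10 m³.
Mean depth h = V/A = 1.154e-10 / 1.046e-05 = 1.103e-05 m.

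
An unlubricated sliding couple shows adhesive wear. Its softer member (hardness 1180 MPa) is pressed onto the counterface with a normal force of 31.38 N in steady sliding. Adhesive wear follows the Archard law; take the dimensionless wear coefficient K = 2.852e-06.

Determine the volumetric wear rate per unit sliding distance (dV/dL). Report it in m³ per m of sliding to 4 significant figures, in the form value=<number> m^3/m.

The algebra runs at exact precision. Printed values are rounded — one final rounding to four significant digits.
Hardness H = 1180 MPa = 1.180e+09 Pa.
In SI base units, W = 31.38 N, H = 1.180e+09 Pa, K = 2.852e-06.
Wear rate dV/dL = K·W/H — distance-free: 2.852e-06 · 31.38 / 1.180e+09 = 7.584e-14 m³/m.

value=7.584e-14 m^3/m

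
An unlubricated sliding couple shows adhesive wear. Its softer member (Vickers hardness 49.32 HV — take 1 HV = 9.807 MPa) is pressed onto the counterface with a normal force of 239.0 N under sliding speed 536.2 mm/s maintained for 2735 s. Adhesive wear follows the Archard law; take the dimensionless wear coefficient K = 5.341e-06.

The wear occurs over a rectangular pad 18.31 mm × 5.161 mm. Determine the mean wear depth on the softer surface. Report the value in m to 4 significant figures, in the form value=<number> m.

Every step carries full precision — intermediate values are shown rounded, and a lone final rounding: 4 significant digits.
Convert: Sliding speed v = 536.2 mm/s = 0.5362 m/s. Path length L = v·t = 0.5362 m/s × 2735 s = 1467 m.
Convert: Hardness H = 49.32 HV × 9.807 MPa/HV = 483.7 MPa = 4.837e+08 Pa.
Convert: Pad sides 18.31 mm × 5.161 mm = 0.01831 m × 0.005161 m. Contact area A = 0.01831 m × 0.005161 m = 9.450e-05 m².
In SI base units: W = 239.0 N, H = 4.837e+08 Pa, K = 5.341e-06.
Archard volume V = K·W·L/H = 5.341e-06 · 239.0 · 1467 / 4.837e+08 = 3.870e-09 m³.
Depth of wear h = V/A = 3.870e-09 / 9.450e-05 = 4.096e-05 m.

value=4.096e-05 m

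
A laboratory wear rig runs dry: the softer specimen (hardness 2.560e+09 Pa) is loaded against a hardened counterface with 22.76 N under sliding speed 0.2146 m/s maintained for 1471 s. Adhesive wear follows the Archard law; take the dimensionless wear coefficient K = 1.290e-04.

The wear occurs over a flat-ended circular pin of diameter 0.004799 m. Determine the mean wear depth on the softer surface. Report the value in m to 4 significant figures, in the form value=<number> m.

value=2.002e-05 m

The intermediates are displayed rounded; all arithmetic holds full precision. Rounded just once: four significant figures.
Convert: Path length L = v·t = 0.2146 m/s × 1471 s = 315.7 m.
Convert: Contact area A = π·d²/4 = π·(0.004799 m)²/4 = 1.809e-05 m².
SI base units throughout: W = 22.76 N, H = 2.560e+09 Pa, K = 1.290e-04.
By Archard's law, V = K·W·L/H = 1.290e-04 · 22.76 · 315.7 / 2.560e+09 = 3.620e-10 m³.
Wear depth h = V/A = 3.620e-10 / 1.809e-05 = 2.002e-05 m.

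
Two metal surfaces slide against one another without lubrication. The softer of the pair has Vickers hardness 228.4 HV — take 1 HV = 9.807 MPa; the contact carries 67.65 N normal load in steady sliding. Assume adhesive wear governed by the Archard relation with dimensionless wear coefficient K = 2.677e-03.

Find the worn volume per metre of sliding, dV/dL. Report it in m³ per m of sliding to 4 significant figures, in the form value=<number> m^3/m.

value=8.085e-11 m^3/m

All arithmetic carries full float precision. Intermediates appear rounded; rounded just once to four significant digits.
Hardness H = 228.4 HV × 9.807 MPa/HV = 2240 MPa = 2.240e+09 Pa.
In SI base units, W = 67.65 N, H = 2.240e+09 Pa, K = 2.677e-03.
Volumetric rate dV/dL = K·W/H, so: 2.677e-03 · 67.65 / 2.240e+09 = 8.085e-11 m³/m.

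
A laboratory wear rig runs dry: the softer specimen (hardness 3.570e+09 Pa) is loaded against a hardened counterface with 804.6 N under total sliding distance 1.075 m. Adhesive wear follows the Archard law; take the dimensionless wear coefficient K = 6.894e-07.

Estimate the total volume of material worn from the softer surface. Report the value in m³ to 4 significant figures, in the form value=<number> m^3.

value=1.670e-13 m^3

The intermediates appear rounded, and all arithmetic carries full precision; a single final rounding: four significant digits.
SI base units throughout: W = 804.6 N, H = 3.570e+09 Pa, K = 6.894e-07.
Apply Archard: V = K·W·L/H = 6.894e-07 · 804.6 · 1.075 / 3.570e+09 = 1.670e-13 m³.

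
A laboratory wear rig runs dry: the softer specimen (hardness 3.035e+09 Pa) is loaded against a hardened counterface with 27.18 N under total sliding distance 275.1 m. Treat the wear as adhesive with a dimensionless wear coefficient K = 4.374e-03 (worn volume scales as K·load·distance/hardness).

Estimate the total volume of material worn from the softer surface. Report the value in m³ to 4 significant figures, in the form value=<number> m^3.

Intermediate values appear rounded. Each operation keeps exact precision. Rounded once at the end: 4 significant digits.
Restated in SI base units: W = 27.18 N, H = 3.035e+09 Pa, K = 4.374e-03.
Archard volume V = K·W·L/H = 4.374e-03 · 27.18 · 275.1 / 3.035e+09 = 1.078e-08 m³.

value=1.078e-08 m^3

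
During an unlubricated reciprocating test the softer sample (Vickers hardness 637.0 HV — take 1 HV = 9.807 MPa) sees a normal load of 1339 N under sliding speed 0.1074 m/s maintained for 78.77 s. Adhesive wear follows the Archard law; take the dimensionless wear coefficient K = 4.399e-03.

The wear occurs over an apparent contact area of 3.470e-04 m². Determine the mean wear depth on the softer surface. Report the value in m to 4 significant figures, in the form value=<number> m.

value=2.299e-05 m

All working math runs at exact precision. Intermediate values are printed rounded; one last rounding: four significant digits.
Total distance L = v·t = 0.1074 m/s × 78.77 s = 8.460 m.
Hardness H = 637.0 HV × 9.807 MPa/HV = 6247 MPa = 6.247e+09 Pa.
Restated in SI base units: W = 1339 N, H = 6.247e+09 Pa, K = 4.399e-03.
The Archard volume V = K·W·L/H = 4.399e-03 · 1339 · 8.460 / 6.247e+09 = 7.977e-09 m³.
Mean depth h = V/A = 7.977e-09 / 3.470e-04 = 2.299e-05 m.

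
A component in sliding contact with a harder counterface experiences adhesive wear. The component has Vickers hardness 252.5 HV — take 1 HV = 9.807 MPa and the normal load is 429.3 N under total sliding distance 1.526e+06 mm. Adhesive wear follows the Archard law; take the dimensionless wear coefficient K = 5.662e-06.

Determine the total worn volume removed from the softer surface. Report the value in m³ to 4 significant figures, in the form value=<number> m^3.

All working math runs at exact precision, and the intermediates are displayed rounded; a lone final rounding to 4 significant figures.
The distance L = 1.526e+06 mm = 1526 m.
Hardness H = 252.5 HV × 9.807 MPa/HV = 2476 MPa = 2.476e+09 Pa.
Expressed in SI base units: W = 429.3 N, H = 2.476e+09 Pa, K = 5.662e-06.
Volume removed: V = K·W·L/H = 5.662e-06 · 429.3 · 1526 / 2.476e+09 = 1.498e-09 m³.

value=1.498e-09 m^3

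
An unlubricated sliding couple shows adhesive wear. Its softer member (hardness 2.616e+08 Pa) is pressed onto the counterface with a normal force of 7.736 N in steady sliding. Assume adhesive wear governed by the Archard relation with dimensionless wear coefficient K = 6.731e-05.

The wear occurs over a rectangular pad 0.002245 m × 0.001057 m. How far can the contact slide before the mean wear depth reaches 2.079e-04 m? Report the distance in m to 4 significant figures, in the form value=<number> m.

value=247.8 m

Intermediate values are printed rounded, and all arithmetic carries full float precision — a lone final rounding: 4 significant digits.
Contact area A = 0.002245 m × 0.001057 m = 2.373e-06 m².
Working in SI base units: W = 7.736 N, H = 2.616e+08 Pa, K = 6.731e-05.
Volume at the limit: V_lim = h_lim·A = 2.079e-04 · 2.373e-06 = 4.933e-10 m³.
So the life L = V_lim·H/(K·W) = 4.933e-10 · 2.616e+08 / (6.731e-05 · 7.736) = 247.8 m.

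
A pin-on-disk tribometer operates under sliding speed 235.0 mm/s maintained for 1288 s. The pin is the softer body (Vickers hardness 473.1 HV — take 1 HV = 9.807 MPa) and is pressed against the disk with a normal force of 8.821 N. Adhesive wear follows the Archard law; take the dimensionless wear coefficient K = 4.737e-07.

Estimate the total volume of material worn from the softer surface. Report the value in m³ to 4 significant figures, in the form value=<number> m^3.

value=2.726e-13 m^3

All arithmetic runs at full precision — the intermediates are displayed rounded. Rounded once at the end: four significant digits.
Sliding speed v = 235.0 mm/s = 0.2350 m/s. Path length L = v·t = 0.2350 m/s × 1288 s = 302.7 m.
Hardness H = 473.1 HV × 9.807 MPa/HV = 4640 MPa = 4.640e+09 Pa.
Collected in SI base units: W = 8.821 N, H = 4.640e+09 Pa, K = 4.737e-07.
Apply Archard: V = K·W·L/H = 4.737e-07 · 8.821 · 302.7 / 4.640e+09 = 2.726e-13 m³.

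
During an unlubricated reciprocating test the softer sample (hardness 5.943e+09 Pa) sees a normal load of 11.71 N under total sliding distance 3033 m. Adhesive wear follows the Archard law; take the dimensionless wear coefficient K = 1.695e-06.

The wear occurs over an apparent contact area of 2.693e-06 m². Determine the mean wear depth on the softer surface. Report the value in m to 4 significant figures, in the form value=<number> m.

Displayed values are rounded. Every step holds exact precision — a single final rounding: 4 significant digits.
Expressed in SI base units: W = 11.71 N, H = 5.943e+09 Pa, K = 1.695e-06.
Worn volume V = K·W·L/H = 1.695e-06 · 11.71 · 3033 / 5.943e+09 = 1.013e-11 m³.
Depth h = V/A = 1.013e-11 / 2.693e-06 = 3.761e-06 m.

value=3.761e-06 m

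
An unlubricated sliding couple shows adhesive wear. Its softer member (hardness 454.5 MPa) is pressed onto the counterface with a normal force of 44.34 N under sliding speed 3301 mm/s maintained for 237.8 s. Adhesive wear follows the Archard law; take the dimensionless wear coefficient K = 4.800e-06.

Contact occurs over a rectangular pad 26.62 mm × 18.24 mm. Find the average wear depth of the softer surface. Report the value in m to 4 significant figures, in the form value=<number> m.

Printed values are rounded. Every step maintains full float precision, and one final rounding: four significant figures.
Sliding speed v = 3301 mm/s = 3.301 m/s. Total distance L = v·t = 3.301 m/s × 237.8 s = 785.0 m.
Hardness H = 454.5 MPa = 4.545e+08 Pa.
Pad sides 26.62 mm × 18.24 mm = 0.02662 m × 0.01824 m. Contact area A = 0.02662 m × 0.01824 m = 4.855e-04 m².
In SI base units: W = 44.34 N, H = 4.545e+08 Pa, K = 4.800e-06.
Archard relation: V = K·W·L/H = 4.800e-06 · 44.34 · 785.0 / 4.545e+08 = 3.676e-10 m³.
Mean wear depth h = V/A = 3.676e-10 / 4.855e-04 = 7.571e-07 m.

value=7.571e-07 m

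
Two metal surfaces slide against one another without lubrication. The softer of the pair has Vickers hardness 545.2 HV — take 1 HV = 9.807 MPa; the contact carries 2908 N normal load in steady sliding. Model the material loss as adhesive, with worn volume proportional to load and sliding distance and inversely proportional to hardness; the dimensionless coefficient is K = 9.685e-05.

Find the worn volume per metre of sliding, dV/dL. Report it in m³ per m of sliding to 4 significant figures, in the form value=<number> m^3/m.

The computation runs at exact precision, and intermediate values are printed rounded; one last rounding to 4 significant digits.
Hardness H = 545.2 HV × 9.807 MPa/HV = 5347 MPa = 5.347e+09 Pa.
Working in SI base units: W = 2908 N, H = 5.347e+09 Pa, K = 9.685e-05.
Rate of wear dV/dL = K·W/H (independent of L): 9.685e-05 · 2908 / 5.347e+09 = 5.267e-11 m³/m.

value=5.267e-11 m^3/m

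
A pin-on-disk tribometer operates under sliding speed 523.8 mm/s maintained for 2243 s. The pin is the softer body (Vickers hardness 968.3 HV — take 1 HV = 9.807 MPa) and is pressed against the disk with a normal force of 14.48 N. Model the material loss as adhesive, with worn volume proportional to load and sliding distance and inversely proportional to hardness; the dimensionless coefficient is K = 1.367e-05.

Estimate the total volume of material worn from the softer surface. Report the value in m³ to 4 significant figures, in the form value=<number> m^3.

value=2.449e-11 m^3

The intermediates are displayed rounded. All working math keeps full float precision, and a single final rounding: 4 significant figures.
Convert: Sliding speed v = 523.8 mm/s = 0.5238 m/s. Distance covered L = v·t = 0.5238 m/s × 2243 s = 1175 m.
Convert: Hardness H = 968.3 HV × 9.807 MPa/HV = 9496 MPa = 9.496e+09 Pa.
SI base units throughout: W = 14.48 N, H = 9.496e+09 Pa, K = 1.367e-05.
Wear volume V = K·W·L/H = 1.367e-05 · 14.48 · 1175 / 9.496e+09 = 2.449e-11 m³.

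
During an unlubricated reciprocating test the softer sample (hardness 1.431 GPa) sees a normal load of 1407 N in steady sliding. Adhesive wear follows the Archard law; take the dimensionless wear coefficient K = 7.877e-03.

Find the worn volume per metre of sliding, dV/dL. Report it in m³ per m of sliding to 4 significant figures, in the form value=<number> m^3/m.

Shown intermediates are rounded; each operation carries full precision; a lone final rounding, at four significant digits.
Hardness H = 1.431 GPa = 1.431e+09 Pa.
SI base units throughout: W = 1407 N, H = 1.431e+09 Pa, K = 7.877e-03.
Wear rate dV/dL = K·W/H, per unit distance: 7.877e-03 · 1407 / 1.431e+09 = 7.745e-09 m³/m.

value=7.745e-09 m^3/m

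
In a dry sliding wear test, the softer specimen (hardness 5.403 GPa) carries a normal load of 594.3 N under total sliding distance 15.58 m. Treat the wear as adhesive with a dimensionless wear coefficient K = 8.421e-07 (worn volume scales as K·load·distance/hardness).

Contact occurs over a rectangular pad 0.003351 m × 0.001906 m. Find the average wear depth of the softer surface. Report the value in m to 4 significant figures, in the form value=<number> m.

value=2.259e-07 m

The algebra keeps full precision, and the intermediates are displayed rounded — one final rounding, at four significant digits.
Hardness H = 5.403 GPa = 5.403e+09 Pa.
Contact area A = 0.003351 m × 0.001906 m = 6.387e-06 m².
In SI base units, W = 594.3 N, H = 5.403e+09 Pa, K = 8.421e-07.
By Archard's law, V = K·W·L/H = 8.421e-07 · 594.3 · 15.58 / 5.403e+09 = 1.443e-12 m³.
Depth of wear h = V/A = 1.443e-12 / 6.387e-06 = 2.259e-07 m.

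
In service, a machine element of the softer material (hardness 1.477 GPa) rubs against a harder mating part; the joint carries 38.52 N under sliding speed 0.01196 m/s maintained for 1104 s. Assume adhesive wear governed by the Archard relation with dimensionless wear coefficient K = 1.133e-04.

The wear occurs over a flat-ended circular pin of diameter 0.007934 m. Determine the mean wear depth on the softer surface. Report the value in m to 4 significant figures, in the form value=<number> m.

The algebra holds full precision, and the intermediates are displayed rounded — one last rounding: 4 significant figures.
Convert: Total distance L = v·t = 0.01196 m/s × 1104 s = 13.20 m.
Convert: Hardness H = 1.477 GPa = 1.477e+09 Pa.
Convert: Contact area A = π·d²/4 = π·(0.007934 m)²/4 = 4.944e-05 m².
Collected in SI base units: W = 38.52 N, H = 1.477e+09 Pa, K = 1.133e-04.
The Archard volume V = K·W·L/H = 1.133e-04 · 38.52 · 13.20 / 1.477e+09 = 3.902e-11 m³.
Depth of wear h = V/A = 3.902e-11 / 4.944e-05 = 7.892e-07 m.

value=7.892e-07 m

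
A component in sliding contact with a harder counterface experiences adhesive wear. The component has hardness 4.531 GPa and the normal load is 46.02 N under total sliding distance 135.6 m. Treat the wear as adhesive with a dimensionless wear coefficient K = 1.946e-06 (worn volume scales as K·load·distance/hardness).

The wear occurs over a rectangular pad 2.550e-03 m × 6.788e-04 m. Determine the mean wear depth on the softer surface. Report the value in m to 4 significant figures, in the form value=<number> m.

The algebra runs at exact precision. The intermediates appear rounded. Rounded once at the end to four significant digits.
Hardness H = 4.531 GPa = 4.531e+09 Pa.
Contact area A = 2.550e-03 m × 6.788e-04 m = 1.731e-06 m².
Restated in SI base units: W = 46.02 N, H = 4.531e+09 Pa, K = 1.946e-06.
Archard volume V = K·W·L/H = 1.946e-06 · 46.02 · 135.6 / 4.531e+09 = 2.680e-12 m³.
Average depth h = V/A = 2.680e-12 / 1.731e-06 = 1.548e-06 m.

value=1.548e-06 m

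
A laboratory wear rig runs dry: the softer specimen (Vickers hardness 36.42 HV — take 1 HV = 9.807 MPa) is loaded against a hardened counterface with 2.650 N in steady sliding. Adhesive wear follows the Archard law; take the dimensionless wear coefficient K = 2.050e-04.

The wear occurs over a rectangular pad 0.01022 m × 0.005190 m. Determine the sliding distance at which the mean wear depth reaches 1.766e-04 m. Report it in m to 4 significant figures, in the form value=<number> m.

value=6159 m

The computation maintains exact precision — displayed values are rounded, and one final rounding to four significant figures.
Convert: Hardness H = 36.42 HV × 9.807 MPa/HV = 357.2 MPa = 3.572e+08 Pa.
Convert: Contact area A = 0.01022 m × 0.005190 m = 5.304e-05 m².
Working in SI base units: W = 2.650 N, H = 3.572e+08 Pa, K = 2.050e-04.
Permissible volume V_lim = h_lim·A = 1.766e-04 · 5.304e-05 = 9.367e-09 m³.
Thus life L = V_lim·H/(K·W) = 9.367e-09 · 3.572e+08 / (2.050e-04 · 2.650) = 6159 m.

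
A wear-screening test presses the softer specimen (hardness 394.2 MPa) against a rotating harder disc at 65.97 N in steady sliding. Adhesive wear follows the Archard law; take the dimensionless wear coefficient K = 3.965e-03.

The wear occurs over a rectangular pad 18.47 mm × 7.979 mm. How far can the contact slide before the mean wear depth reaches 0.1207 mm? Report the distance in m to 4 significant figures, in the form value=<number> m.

Intermediates are displayed rounded, and the computation carries exact precision. Rounded just once to 4 significant figures.
Convert: Hardness H = 394.2 MPa = 3.942e+08 Pa.
Convert: Pad sides 18.47 mm × 7.979 mm = 0.01847 m × 0.007979 m. Contact area A = 0.01847 m × 0.007979 m = 1.474e-04 m².
Convert: Depth limit h_lim = 0.1207 mm = 1.207e-04 m.
As SI base values: W = 65.97 N, H = 3.942e+08 Pa, K = 3.965e-03.
Permissible volume V_lim = h_lim·A = 1.207e-04 · 1.474e-04 = 1.779e-08 m³.
So the life L = V_lim·H/(K·W) = 1.779e-08 · 3.942e+08 / (3.965e-03 · 65.97) = 26.81 m.

value=26.81 m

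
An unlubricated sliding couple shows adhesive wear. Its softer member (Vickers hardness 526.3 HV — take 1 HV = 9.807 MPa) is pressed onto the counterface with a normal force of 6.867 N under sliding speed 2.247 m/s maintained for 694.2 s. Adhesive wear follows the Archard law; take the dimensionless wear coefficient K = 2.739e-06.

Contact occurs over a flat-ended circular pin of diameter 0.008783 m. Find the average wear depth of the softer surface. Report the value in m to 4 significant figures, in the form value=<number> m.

value=9.382e-08 m

All working math maintains full float precision — the intermediates are shown rounded; one last rounding, at four significant digits.
Convert: Path length L = v·t = 2.247 m/s × 694.2 s = 1560 m.
Convert: Hardness H = 526.3 HV × 9.807 MPa/HV = 5161 MPa = 5.161e+09 Pa.
Convert: Contact area A = π·d²/4 = π·(0.008783 m)²/4 = 6.059e-05 m².
In SI base units: W = 6.867 N, H = 5.161e+09 Pa, K = 2.739e-06.
Apply Archard: V = K·W·L/H = 2.739e-06 · 6.867 · 1560 / 5.161e+09 = 5.684e-12 m³.
Depth of wear h = V/A = 5.684e-12 / 6.059e-05 = 9.382e-08 m.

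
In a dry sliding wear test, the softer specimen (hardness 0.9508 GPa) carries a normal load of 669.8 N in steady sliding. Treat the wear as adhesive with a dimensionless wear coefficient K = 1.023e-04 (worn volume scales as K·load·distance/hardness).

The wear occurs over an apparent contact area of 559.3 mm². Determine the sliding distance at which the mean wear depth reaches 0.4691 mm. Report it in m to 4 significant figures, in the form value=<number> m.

value=3641 m

All working math keeps full float precision, and quoted intermediates are rounded. Rounded just once to 4 significant digits.
Hardness H = 0.9508 GPa = 9.508e+08 Pa.
Contact area A = 559.3 mm² = 5.593e-04 m².
Depth limit h_lim = 0.4691 mm = 4.691e-04 m.
In SI base units, W = 669.8 N, H = 9.508e+08 Pa, K = 1.023e-04.
Limit volume V_lim = h_lim·A = 4.691e-04 · 5.593e-04 = 2.624e-07 m³.
Thus life L = V_lim·H/(K·W) = 2.624e-07 · 9.508e+08 / (1.023e-04 · 669.8) = 3641 m.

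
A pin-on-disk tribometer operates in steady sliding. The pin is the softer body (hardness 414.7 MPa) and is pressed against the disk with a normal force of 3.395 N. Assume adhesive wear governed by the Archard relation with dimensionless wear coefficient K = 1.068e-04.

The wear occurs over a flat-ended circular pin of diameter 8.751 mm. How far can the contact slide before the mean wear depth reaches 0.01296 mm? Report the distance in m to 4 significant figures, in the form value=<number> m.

value=891.5 m

The intermediates are shown rounded, and each operation holds exact precision. Rounded once at the end to 4 significant digits.
Hardness H = 414.7 MPa = 4.147e+08 Pa.
Pin diameter d = 8.751 mm = 0.008751 m. Contact area A = π·d²/4 = π·(0.008751 m)²/4 = 6.015e-05 m².
Depth limit h_lim = 0.01296 mm = 1.296e-05 m.
Working in SI base units: W = 3.395 N, H = 4.147e+08 Pa, K = 1.068e-04.
Volume at the limit: V_lim = h_lim·A = 1.296e-05 · 6.015e-05 = 7.795e-10 m³.
Inverting, life L = V_lim·H/(K·W) = 7.795e-10 · 4.147e+08 / (1.068e-04 · 3.395) = 891.5 m.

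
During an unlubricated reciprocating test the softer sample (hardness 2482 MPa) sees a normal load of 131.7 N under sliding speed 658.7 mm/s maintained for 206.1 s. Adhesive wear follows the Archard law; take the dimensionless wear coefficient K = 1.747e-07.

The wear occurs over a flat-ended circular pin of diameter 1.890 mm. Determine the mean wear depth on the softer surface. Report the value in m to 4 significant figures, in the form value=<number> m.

Every step carries exact precision; intermediates appear rounded; one final rounding: 4 significant digits.
Convert: Sliding speed v = 658.7 mm/s = 0.6587 m/s. Total distance L = v·t = 0.6587 m/s × 206.1 s = 135.8 m.
Convert: Hardness H = 2482 MPa = 2.482e+09 Pa.
Convert: Pin diameter d = 1.890 mm = 0.001890 m. Contact area A = π·d²/4 = π·(0.001890 m)²/4 = 2.806e-06 m².
In SI base units: W = 131.7 N, H = 2.482e+09 Pa, K = 1.747e-07.
Archard volume V = K·W·L/H = 1.747e-07 · 131.7 · 135.8 / 2.482e+09 = 1.258e-12 m³.
Mean depth h = V/A = 1.258e-12 / 2.806e-06 = 4.486e-07 m.

value=4.486e-07 m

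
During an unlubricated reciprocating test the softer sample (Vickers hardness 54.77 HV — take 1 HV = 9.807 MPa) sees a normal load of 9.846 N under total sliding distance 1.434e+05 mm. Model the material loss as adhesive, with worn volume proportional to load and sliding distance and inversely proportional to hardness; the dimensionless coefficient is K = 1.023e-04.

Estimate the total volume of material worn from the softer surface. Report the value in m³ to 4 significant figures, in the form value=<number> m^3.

value=2.689e-10 m^3

Quoted intermediates are rounded. All arithmetic carries full precision, and rounded just once, at four significant digits.
Convert: Distance covered L = 1.434e+05 mm = 143.4 m.
Convert: Hardness H = 54.77 HV × 9.807 MPa/HV = 537.1 MPa = 5.371e+08 Pa.
Restated in SI base units: W = 9.846 N, H = 5.371e+08 Pa, K = 1.023e-04.
Worn volume V = K·W·L/H = 1.023e-04 · 9.846 · 143.4 / 5.371e+08 = 2.689e-10 m³.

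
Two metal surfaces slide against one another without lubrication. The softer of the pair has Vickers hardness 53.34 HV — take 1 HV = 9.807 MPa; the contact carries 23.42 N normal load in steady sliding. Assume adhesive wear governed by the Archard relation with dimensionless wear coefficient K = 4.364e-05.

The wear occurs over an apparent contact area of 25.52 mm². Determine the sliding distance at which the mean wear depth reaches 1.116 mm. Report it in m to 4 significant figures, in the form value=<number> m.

value=1.458e+04 m

All working math holds exact precision — intermediate values are printed rounded. Rounded once at the end, at four significant digits.
Hardness H = 53.34 HV × 9.807 MPa/HV = 523.1 MPa = 5.231e+08 Pa.
Contact area A = 25.52 mm² = 2.552e-05 m².
Depth limit h_lim = 1.116 mm = 0.001116 m.
Expressed in SI base units: W = 23.42 N, H = 5.231e+08 Pa, K = 4.364e-05.
Limit volume V_lim = h_lim·A = 0.001116 · 2.552e-05 = 2.848e-08 m³.
Inverting, life L = V_lim·H/(K·W) = 2.848e-08 · 5.231e+08 / (4.364e-05 · 23.42) = 1.458e+04 m.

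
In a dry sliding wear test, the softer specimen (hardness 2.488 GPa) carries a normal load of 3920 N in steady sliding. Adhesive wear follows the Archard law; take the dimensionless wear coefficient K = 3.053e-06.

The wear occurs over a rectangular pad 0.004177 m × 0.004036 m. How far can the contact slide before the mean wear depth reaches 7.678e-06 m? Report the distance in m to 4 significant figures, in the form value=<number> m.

value=26.91 m

The intermediates appear rounded. All working math maintains exact precision. Rounded just once: 4 significant figures.
Hardness H = 2.488 GPa = 2.488e+09 Pa.
Contact area A = 0.004177 m × 0.004036 m = 1.686e-05 m².
Working in SI base units: W = 3920 N, H = 2.488e+09 Pa, K = 3.053e-06.
Volume at the limit: V_lim = h_lim·A = 7.678e-06 · 1.686e-05 = 1.294e-10 m³.
Life L = V_lim·H/(K·W) = 1.294e-10 · 2.488e+09 / (3.053e-06 · 3920) = 26.91 m.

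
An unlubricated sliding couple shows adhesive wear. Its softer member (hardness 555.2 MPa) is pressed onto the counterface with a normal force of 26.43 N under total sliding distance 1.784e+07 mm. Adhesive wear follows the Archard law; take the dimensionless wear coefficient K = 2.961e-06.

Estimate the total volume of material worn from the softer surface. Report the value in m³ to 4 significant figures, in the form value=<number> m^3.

value=2.515e-09 m^3

Intermediates are displayed rounded; each operation holds exact precision; a single final rounding: 4 significant digits.
Distance L = 1.784e+07 mm = 1.784e+04 m.
Hardness H = 555.2 MPa = 5.552e+08 Pa.
SI base units throughout: W = 26.43 N, H = 5.552e+08 Pa, K = 2.961e-06.
Wear volume V = K·W·L/H = 2.961e-06 · 26.43 · 1.784e+04 / 5.552e+08 = 2.515e-09 m³.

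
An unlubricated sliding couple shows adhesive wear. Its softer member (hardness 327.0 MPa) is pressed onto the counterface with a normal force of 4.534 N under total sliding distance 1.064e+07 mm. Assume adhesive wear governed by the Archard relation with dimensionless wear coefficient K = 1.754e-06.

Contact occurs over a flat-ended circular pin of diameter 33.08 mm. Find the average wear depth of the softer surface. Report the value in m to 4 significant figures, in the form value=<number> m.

value=3.011e-07 m

Shown intermediates are rounded; all arithmetic carries full float precision. Rounded once at the end, at 4 significant figures.
Distance L = 1.064e+07 mm = 1.064e+04 m.
Hardness H = 327.0 MPa = 3.270e+08 Pa.
Pin diameter d = 33.08 mm = 0.03308 m. Contact area A = π·d²/4 = π·(0.03308 m)²/4 = 8.595e-04 m².
In SI base units: W = 4.534 N, H = 3.270e+08 Pa, K = 1.754e-06.
By Archard's law, V = K·W·L/H = 1.754e-06 · 4.534 · 1.064e+04 / 3.270e+08 = 2.588e-10 m³.
Depth h = V/A = 2.588e-10 / 8.595e-04 = 3.011e-07 m.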